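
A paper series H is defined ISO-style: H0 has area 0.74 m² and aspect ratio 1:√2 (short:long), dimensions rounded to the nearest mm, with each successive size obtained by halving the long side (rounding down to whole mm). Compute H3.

255 × 361 mm

Let H0's short side be w mm. w · w√2 = 0.74 m² = 740,000 mm², so w ≈ 723.4 mm and w√2 ≈ 1023.0 mm → H0 = 723 × 1023 mm.
H1: ⌊1023/2⌋ × 723 = 511 × 723 mm
H2: ⌊723/2⌋ × 511 = 361 × 511 mm
H3: ⌊511/2⌋ × 361 = 255 × 361 mm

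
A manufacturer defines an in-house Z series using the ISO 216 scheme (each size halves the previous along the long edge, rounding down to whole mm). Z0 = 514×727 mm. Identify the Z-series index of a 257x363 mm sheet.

Z2

Z0: 514 × 727 mm
Z1: 363 × 514 mm
Z2: 257 × 363 mm
Z3: 181 × 257 mm
→ matches Z2.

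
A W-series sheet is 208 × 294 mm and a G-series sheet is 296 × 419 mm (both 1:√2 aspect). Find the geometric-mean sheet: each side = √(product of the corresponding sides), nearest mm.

Short side: √(208 · 296) = √61568 ≈ 248.1 → 248 mm
Long side: √(294 · 419) = √123186 ≈ 351.0 → 351 mm

248 × 351 mm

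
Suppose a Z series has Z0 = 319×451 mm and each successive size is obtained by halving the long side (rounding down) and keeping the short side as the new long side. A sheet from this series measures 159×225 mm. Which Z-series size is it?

Z0: 319 × 451 mm
Z1: 225 × 319 mm
Z2: 159 × 225 mm
Z3: 112 × 159 mm
→ matches Z2.

Z2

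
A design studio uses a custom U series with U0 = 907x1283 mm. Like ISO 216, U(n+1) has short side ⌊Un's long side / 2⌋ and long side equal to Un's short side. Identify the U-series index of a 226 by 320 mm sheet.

U4

U0: 907 × 1283 mm
U1: 641 × 907 mm
U2: 453 × 641 mm
U3: 320 × 453 mm
U4: 226 × 320 mm
U5: 160 × 226 mm
→ matches U4.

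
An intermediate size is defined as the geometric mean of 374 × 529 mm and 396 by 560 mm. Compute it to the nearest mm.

Short side: √(374 · 396) = √148104 ≈ 384.8 → 385 mm
Long side: √(529 · 560) = √296240 ≈ 544.3 → 544 mm

385 × 544 mm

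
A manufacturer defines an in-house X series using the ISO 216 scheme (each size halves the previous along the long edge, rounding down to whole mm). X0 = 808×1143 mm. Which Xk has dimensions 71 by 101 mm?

X7

X0: 808 × 1143 mm
X1: 571 × 808 mm
X2: 404 × 571 mm
X3: 285 × 404 mm
X4: 202 × 285 mm
X5: 142 × 202 mm
X6: 101 × 142 mm
X7: 71 × 101 mm
X8: 50 × 71 mm
→ matches X7.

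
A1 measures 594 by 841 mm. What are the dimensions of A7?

74 × 105 mm

A2: ⌊841/2⌋ × 594 = 420 × 594 mm
A3: ⌊594/2⌋ × 420 = 297 × 420 mm
A4: ⌊420/2⌋ × 297 = 210 × 297 mm
A5: ⌊297/2⌋ × 210 = 148 × 210 mm
A6: ⌊210/2⌋ × 148 = 105 × 148 mm
A7: ⌊148/2⌋ × 105 = 74 × 105 mm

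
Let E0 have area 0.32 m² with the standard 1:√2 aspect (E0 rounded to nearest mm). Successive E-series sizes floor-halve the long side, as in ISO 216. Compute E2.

238 × 336 mm

Let E0's short side be w mm. w · w√2 = 0.32 m² = 320,000 mm², so w ≈ 475.7 mm and w√2 ≈ 672.7 mm → E0 = 476 × 673 mm.
E1: ⌊673/2⌋ × 476 = 336 × 476 mm
E2: ⌊476/2⌋ × 336 = 238 × 336 mm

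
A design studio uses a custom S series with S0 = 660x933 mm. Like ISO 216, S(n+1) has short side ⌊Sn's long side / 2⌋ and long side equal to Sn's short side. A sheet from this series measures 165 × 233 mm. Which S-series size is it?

S0: 660 × 933 mm
S1: 466 × 660 mm
S2: 330 × 466 mm
S3: 233 × 330 mm
S4: 165 × 233 mm
S5: 116 × 165 mm
→ matches S4.

S4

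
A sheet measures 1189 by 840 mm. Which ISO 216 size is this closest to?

A0 (841 × 1189 mm)

Aspect ratio 1189/840 ≈ 1.415 — close to the ISO √2 ≈ 1.414.
In the A-series (A0 area = 1 m²): A0 = 841 × 1189 mm.
Off by 1 mm total — nearest standard size.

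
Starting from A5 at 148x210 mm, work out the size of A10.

26 × 37 mm

A6: ⌊210/2⌋ × 148 = 105 × 148 mm
A7: ⌊148/2⌋ × 105 = 74 × 105 mm
A8: ⌊105/2⌋ × 74 = 52 × 74 mm
A9: ⌊74/2⌋ × 52 = 37 × 52 mm
A10: ⌊52/2⌋ × 37 = 26 × 37 mm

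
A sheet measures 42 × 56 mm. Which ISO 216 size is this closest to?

C9 (40 × 57 mm)

Aspect ratio 56/42 ≈ 1.333 (ISO target is √2 ≈ 1.414).
In the C-series (envelope sizes, between A and B): C9 = 40 × 57 mm.
Off by 3 mm total — nearest standard size.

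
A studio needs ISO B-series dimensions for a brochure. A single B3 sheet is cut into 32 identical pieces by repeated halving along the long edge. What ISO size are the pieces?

32 = 2^5, so 5 halving steps.
B3 → B4 → … → B8 after 5 steps.

B8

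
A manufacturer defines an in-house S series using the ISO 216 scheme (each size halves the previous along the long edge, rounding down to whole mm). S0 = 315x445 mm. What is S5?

S1: ⌊445/2⌋ × 315 = 222 × 315 mm
S2: ⌊315/2⌋ × 222 = 157 × 222 mm
S3: ⌊222/2⌋ × 157 = 111 × 157 mm
S4: ⌊157/2⌋ × 111 = 78 × 111 mm
S5: ⌊111/2⌋ × 78 = 55 × 78 mm

55 × 78 mm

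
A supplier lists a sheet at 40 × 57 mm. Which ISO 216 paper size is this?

Aspect ratio 57/40 ≈ 1.425 — close to the ISO √2 ≈ 1.414.
In the C-series (envelope sizes, between A and B): C9 = 40 × 57 mm.

C9 (40 × 57 mm)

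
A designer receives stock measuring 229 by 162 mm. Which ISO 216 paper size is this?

Aspect ratio 229/162 ≈ 1.414 — close to the ISO √2 ≈ 1.414.
In the C-series (envelope sizes, between A and B): C5 = 162 × 229 mm.

C5 (162 × 229 mm)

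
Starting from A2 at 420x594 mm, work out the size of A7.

A3: ⌊594/2⌋ × 420 = 297 × 420 mm
A4: ⌊420/2⌋ × 297 = 210 × 297 mm
A5: ⌊297/2⌋ × 210 = 148 × 210 mm
A6: ⌊210/2⌋ × 148 = 105 × 148 mm
A7: ⌊148/2⌋ × 105 = 74 × 105 mm

74 × 105 mm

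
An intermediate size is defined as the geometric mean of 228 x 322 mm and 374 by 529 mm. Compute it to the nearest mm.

Short side: √(228 · 374) = √85272 ≈ 292.0 → 292 mm
Long side: √(322 · 529) = √170338 ≈ 412.7 → 413 mm

292 × 413 mm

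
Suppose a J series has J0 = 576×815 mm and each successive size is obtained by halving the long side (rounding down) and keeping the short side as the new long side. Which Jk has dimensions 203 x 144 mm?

J4

J0: 576 × 815 mm
J1: 407 × 576 mm
J2: 288 × 407 mm
J3: 203 × 288 mm
J4: 144 × 203 mm
J5: 101 × 144 mm
→ matches J4.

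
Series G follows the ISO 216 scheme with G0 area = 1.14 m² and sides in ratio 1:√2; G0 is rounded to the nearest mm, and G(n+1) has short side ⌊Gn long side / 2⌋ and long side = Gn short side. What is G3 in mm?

Let G0's short side be w mm. w · w√2 = 1.14 m² = 1,140,000 mm², so w ≈ 897.8 mm and w√2 ≈ 1269.7 mm → G0 = 898 × 1270 mm.
G1: ⌊1270/2⌋ × 898 = 635 × 898 mm
G2: ⌊898/2⌋ × 635 = 449 × 635 mm
G3: ⌊635/2⌋ × 449 = 317 × 449 mm

317 × 449 mm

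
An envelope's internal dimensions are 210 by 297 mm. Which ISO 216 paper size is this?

A4 (210 × 297 mm)

Aspect ratio 297/210 ≈ 1.414 — close to the ISO √2 ≈ 1.414.
In the A-series (A0 area = 1 m²): A4 = 210 × 297 mm.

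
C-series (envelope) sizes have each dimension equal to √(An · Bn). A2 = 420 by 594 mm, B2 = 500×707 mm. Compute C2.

Short side: √(420 · 500) = √210000 ≈ 458.3 → 458 mm
Long side: √(594 · 707) = √419958 ≈ 648.0 → 648 mm

458 × 648 mm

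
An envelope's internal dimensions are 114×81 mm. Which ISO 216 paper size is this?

Aspect ratio 114/81 ≈ 1.407 — close to the ISO √2 ≈ 1.414.
In the C-series (envelope sizes, between A and B): C7 = 81 × 114 mm.

C7 (81 × 114 mm)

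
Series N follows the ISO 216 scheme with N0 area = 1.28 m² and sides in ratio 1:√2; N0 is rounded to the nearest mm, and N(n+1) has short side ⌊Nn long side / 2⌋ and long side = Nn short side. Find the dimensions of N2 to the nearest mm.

Let N0's short side be w mm. w · w√2 = 1.28 m² = 1,280,000 mm², so w ≈ 951.4 mm and w√2 ≈ 1345.4 mm → N0 = 951 × 1345 mm.
N1: ⌊1345/2⌋ × 951 = 672 × 951 mm
N2: ⌊951/2⌋ × 672 = 475 × 672 mm

475 × 672 mm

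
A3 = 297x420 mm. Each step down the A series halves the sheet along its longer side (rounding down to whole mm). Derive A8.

A4: ⌊420/2⌋ × 297 = 210 × 297 mm
A5: ⌊297/2⌋ × 210 = 148 × 210 mm
A6: ⌊210/2⌋ × 148 = 105 × 148 mm
A7: ⌊148/2⌋ × 105 = 74 × 105 mm
A8: ⌊105/2⌋ × 74 = 52 × 74 mm

52 × 74 mm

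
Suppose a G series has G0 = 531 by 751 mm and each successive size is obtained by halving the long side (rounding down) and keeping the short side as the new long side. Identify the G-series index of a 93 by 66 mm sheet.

G6

G0: 531 × 751 mm
G1: 375 × 531 mm
G2: 265 × 375 mm
G3: 187 × 265 mm
G4: 132 × 187 mm
G5: 93 × 132 mm
G6: 66 × 93 mm
G7: 46 × 66 mm
→ matches G6.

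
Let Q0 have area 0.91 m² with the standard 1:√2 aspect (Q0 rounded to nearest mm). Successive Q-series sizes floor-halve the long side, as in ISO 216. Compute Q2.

Let Q0's short side be w mm. w · w√2 = 0.91 m² = 910,000 mm², so w ≈ 802.2 mm and w√2 ≈ 1134.4 mm → Q0 = 802 × 1134 mm.
Q1: ⌊1134/2⌋ × 802 = 567 × 802 mm
Q2: ⌊802/2⌋ × 567 = 401 × 567 mm

401 × 567 mm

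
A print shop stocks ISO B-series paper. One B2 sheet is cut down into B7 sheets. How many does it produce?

32

B2 = 500 × 707 mm; B7 = 88 × 125 mm.
Each halving step doubles the count; 5 steps from B2 to B7.
2^5 = 32.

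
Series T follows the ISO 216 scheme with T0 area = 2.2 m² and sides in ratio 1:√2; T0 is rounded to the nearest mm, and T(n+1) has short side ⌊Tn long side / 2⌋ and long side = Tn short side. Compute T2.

623 × 882 mm

Let T0's short side be w mm. w · w√2 = 2.2 m² = 2,200,000 mm², so w ≈ 1247.3 mm and w√2 ≈ 1763.9 mm → T0 = 1247 × 1764 mm.
T1: ⌊1764/2⌋ × 1247 = 882 × 1247 mm
T2: ⌊1247/2⌋ × 882 = 623 × 882 mm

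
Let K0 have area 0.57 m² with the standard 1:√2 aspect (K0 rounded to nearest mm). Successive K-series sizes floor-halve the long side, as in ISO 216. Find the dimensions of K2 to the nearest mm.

317 × 449 mm

Let K0's short side be w mm. w · w√2 = 0.57 m² = 570,000 mm², so w ≈ 634.9 mm and w√2 ≈ 897.8 mm → K0 = 635 × 898 mm.
K1: ⌊898/2⌋ × 635 = 449 × 635 mm
K2: ⌊635/2⌋ × 449 = 317 × 449 mm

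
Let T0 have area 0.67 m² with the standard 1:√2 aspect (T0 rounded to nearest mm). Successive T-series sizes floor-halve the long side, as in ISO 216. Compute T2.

344 × 486 mm

Let T0's short side be w mm. w · w√2 = 0.67 m² = 670,000 mm², so w ≈ 688.3 mm and w√2 ≈ 973.4 mm → T0 = 688 × 973 mm.
T1: ⌊973/2⌋ × 688 = 486 × 688 mm
T2: ⌊688/2⌋ × 486 = 344 × 486 mm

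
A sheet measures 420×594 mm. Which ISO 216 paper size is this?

Aspect ratio 594/420 ≈ 1.414 — close to the ISO √2 ≈ 1.414.
In the A-series (A0 area = 1 m²): A2 = 420 × 594 mm.

A2 (420 × 594 mm)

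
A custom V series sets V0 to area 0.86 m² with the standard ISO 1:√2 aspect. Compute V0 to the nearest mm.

780 × 1103 mm

Let the short side be w mm. Then w · w√2 = 0.86 m² = 860,000 mm².
w² = 860,000/√2, so w ≈ 779.8 mm; long side = w√2 ≈ 1102.8 mm.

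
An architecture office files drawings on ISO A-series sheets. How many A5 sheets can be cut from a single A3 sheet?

Each ISO step halves the sheet: 1 × A3 → 2 × A4 → 4 × A5
From A3 to A5 is 2 halving steps: 2^2 = 4.

4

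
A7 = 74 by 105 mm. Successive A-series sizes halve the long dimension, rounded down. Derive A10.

A8: ⌊105/2⌋ × 74 = 52 × 74 mm
A9: ⌊74/2⌋ × 52 = 37 × 52 mm
A10: ⌊52/2⌋ × 37 = 26 × 37 mm

26 × 37 mm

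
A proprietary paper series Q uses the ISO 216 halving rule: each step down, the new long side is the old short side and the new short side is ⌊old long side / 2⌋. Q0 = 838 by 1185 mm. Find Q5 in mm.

148 × 209 mm

Q1: ⌊1185/2⌋ × 838 = 592 × 838 mm
Q2: ⌊838/2⌋ × 592 = 419 × 592 mm
Q3: ⌊592/2⌋ × 419 = 296 × 419 mm
Q4: ⌊419/2⌋ × 296 = 209 × 296 mm
Q5: ⌊296/2⌋ × 209 = 148 × 209 mm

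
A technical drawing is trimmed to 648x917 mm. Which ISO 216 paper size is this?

Aspect ratio 917/648 ≈ 1.415 — close to the ISO √2 ≈ 1.414.
In the C-series (envelope sizes, between A and B): C1 = 648 × 917 mm.

C1 (648 × 917 mm)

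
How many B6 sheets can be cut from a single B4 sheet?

4

B4 = 250 × 353 mm; B6 = 125 × 176 mm.
Each halving step doubles the count; 2 steps from B4 to B6.
2^2 = 4.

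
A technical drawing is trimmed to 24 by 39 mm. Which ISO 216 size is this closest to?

Aspect ratio 39/24 ≈ 1.625 (ISO target is √2 ≈ 1.414).
In the A-series (A0 area = 1 m²): A10 = 26 × 37 mm.
Off by 4 mm total — nearest standard size.

A10 (26 × 37 mm)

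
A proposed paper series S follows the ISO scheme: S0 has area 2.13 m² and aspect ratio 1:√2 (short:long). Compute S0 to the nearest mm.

Let the short side be w mm. Then w · w√2 = 2.13 m² = 2,130,000 mm².
w² = 2,130,000/√2, so w ≈ 1227.2 mm; long side = w√2 ≈ 1735.6 mm.

1227 × 1736 mm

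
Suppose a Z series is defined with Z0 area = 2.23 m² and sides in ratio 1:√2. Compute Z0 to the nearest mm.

1256 × 1776 mm

Let the short side be w mm. Then w · w√2 = 2.23 m² = 2,230,000 mm².
w² = 2,230,000/√2, so w ≈ 1255.7 mm; long side = w√2 ≈ 1775.9 mm.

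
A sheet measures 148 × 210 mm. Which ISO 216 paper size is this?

Aspect ratio 210/148 ≈ 1.419 — close to the ISO √2 ≈ 1.414.
In the A-series (A0 area = 1 m²): A5 = 148 × 210 mm.

A5 (148 × 210 mm)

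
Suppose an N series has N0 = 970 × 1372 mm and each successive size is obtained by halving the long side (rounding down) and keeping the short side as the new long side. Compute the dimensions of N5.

N1: ⌊1372/2⌋ × 970 = 686 × 970 mm
N2: ⌊970/2⌋ × 686 = 485 × 686 mm
N3: ⌊686/2⌋ × 485 = 343 × 485 mm
N4: ⌊485/2⌋ × 343 = 242 × 343 mm
N5: ⌊343/2⌋ × 242 = 171 × 242 mm

171 × 242 mm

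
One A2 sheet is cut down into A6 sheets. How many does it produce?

A2 = 420 × 594 mm; A6 = 105 × 148 mm.
Each halving step doubles the count; 4 steps from A2 to A6.
2^4 = 16.

16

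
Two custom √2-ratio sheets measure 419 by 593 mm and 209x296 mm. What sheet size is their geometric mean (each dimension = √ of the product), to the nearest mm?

Short side: √(419 · 209) = √87571 ≈ 295.9 → 296 mm
Long side: √(593 · 296) = √175528 ≈ 419.0 → 419 mm

296 × 419 mm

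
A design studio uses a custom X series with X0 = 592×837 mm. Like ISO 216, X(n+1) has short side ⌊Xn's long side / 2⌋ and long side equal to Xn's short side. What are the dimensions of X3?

X1: ⌊837/2⌋ × 592 = 418 × 592 mm
X2: ⌊592/2⌋ × 418 = 296 × 418 mm
X3: ⌊418/2⌋ × 296 = 209 × 296 mm

209 × 296 mm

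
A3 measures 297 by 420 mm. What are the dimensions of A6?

105 × 148 mm

A4: ⌊420/2⌋ × 297 = 210 × 297 mm
A5: ⌊297/2⌋ × 210 = 148 × 210 mm
A6: ⌊210/2⌋ × 148 = 105 × 148 mm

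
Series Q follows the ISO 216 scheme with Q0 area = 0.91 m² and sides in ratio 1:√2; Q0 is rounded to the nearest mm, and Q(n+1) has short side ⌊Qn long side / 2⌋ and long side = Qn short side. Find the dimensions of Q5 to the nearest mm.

141 × 200 mm

Let Q0's short side be w mm. w · w√2 = 0.91 m² = 910,000 mm², so w ≈ 802.2 mm and w√2 ≈ 1134.4 mm → Q0 = 802 × 1134 mm.
Q1: ⌊1134/2⌋ × 802 = 567 × 802 mm
Q2: ⌊802/2⌋ × 567 = 401 × 567 mm
Q3: ⌊567/2⌋ × 401 = 283 × 401 mm
Q4: ⌊401/2⌋ × 283 = 200 × 283 mm
Q5: ⌊283/2⌋ × 200 = 141 × 200 mm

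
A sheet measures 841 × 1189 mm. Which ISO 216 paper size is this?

A0 (841 × 1189 mm)

Aspect ratio 1189/841 ≈ 1.414 — close to the ISO √2 ≈ 1.414.
In the A-series (A0 area = 1 m²): A0 = 841 × 1189 mm.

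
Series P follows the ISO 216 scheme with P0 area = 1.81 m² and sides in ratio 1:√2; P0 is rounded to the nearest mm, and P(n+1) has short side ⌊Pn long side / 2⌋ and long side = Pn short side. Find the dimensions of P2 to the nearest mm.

Let P0's short side be w mm. w · w√2 = 1.81 m² = 1,810,000 mm², so w ≈ 1131.3 mm and w√2 ≈ 1599.9 mm → P0 = 1131 × 1600 mm.
P1: ⌊1600/2⌋ × 1131 = 800 × 1131 mm
P2: ⌊1131/2⌋ × 800 = 565 × 800 mm

565 × 800 mm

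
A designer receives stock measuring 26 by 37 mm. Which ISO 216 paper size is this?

A10 (26 × 37 mm)

Aspect ratio 37/26 ≈ 1.423 — close to the ISO √2 ≈ 1.414.
In the A-series (A0 area = 1 m²): A10 = 26 × 37 mm.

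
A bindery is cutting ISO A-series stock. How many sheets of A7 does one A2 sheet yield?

Each ISO step halves the sheet: 1 × A2 → 2 × A3 → 4 × A4 → 8 × A5 → …
From A2 to A7 is 5 halving steps: 2^5 = 32.

32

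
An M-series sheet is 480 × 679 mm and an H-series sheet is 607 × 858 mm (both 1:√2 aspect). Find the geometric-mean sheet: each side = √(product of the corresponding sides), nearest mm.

Short side: √(480 · 607) = √291360 ≈ 539.8 → 540 mm
Long side: √(679 · 858) = √582582 ≈ 763.3 → 763 mm

540 × 763 mm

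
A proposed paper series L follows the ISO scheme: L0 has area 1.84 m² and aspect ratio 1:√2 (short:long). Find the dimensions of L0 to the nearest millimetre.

Let the short side be w mm. Then w · w√2 = 1.84 m² = 1,840,000 mm².
w² = 1,840,000/√2, so w ≈ 1140.6 mm; long side = w√2 ≈ 1613.1 mm.

1141 × 1613 mm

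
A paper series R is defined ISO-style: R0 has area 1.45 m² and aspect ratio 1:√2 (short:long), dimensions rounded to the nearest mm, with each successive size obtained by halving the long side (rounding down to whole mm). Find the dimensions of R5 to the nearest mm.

Let R0's short side be w mm. w · w√2 = 1.45 m² = 1,450,000 mm², so w ≈ 1012.6 mm and w√2 ≈ 1432.0 mm → R0 = 1013 × 1432 mm.
R1: ⌊1432/2⌋ × 1013 = 716 × 1013 mm
R2: ⌊1013/2⌋ × 716 = 506 × 716 mm
R3: ⌊716/2⌋ × 506 = 358 × 506 mm
R4: ⌊506/2⌋ × 358 = 253 × 358 mm
R5: ⌊358/2⌋ × 253 = 179 × 253 mm

179 × 253 mm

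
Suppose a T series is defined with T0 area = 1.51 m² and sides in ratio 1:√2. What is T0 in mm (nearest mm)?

1033 × 1461 mm

Let the short side be w mm. Then w · w√2 = 1.51 m² = 1,510,000 mm².
w² = 1,510,000/√2, so w ≈ 1033.3 mm; long side = w√2 ≈ 1461.3 mm.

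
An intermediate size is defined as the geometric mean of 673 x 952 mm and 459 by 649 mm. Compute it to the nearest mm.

556 × 786 mm

Short side: √(673 · 459) = √308907 ≈ 555.8 → 556 mm
Long side: √(952 · 649) = √617848 ≈ 786.0 → 786 mm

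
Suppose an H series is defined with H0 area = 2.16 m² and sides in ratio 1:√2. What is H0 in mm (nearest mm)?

1236 × 1748 mm

Let the short side be w mm. Then w · w√2 = 2.16 m² = 2,160,000 mm².
w² = 2,160,000/√2, so w ≈ 1235.9 mm; long side = w√2 ≈ 1747.8 mm.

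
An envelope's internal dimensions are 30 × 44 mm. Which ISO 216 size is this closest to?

Aspect ratio 44/30 ≈ 1.467 (ISO target is √2 ≈ 1.414).
In the B-series (B0 = 1000 × 1414 mm): B10 = 31 × 44 mm.
Off by 1 mm total — nearest standard size.

B10 (31 × 44 mm)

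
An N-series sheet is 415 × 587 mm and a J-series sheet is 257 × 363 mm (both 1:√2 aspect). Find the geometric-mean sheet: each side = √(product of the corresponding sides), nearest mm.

327 × 462 mm

Short side: √(415 · 257) = √106655 ≈ 326.6 → 327 mm
Long side: √(587 · 363) = √213081 ≈ 461.6 → 462 mm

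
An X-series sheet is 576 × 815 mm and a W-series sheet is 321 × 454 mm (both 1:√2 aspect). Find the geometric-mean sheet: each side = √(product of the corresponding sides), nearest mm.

430 × 608 mm

Short side: √(576 · 321) = √184896 ≈ 430.0 → 430 mm
Long side: √(815 · 454) = √370010 ≈ 608.3 → 608 mm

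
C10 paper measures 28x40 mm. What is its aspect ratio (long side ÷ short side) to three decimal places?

1.429

40 / 28 = 1.429
ISO 216 targets √2 ≈ 1.414; the +0.014 deviation is from mm rounding.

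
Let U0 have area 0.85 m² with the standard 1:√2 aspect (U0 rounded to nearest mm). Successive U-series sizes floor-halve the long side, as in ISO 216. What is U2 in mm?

387 × 548 mm

Let U0's short side be w mm. w · w√2 = 0.85 m² = 850,000 mm², so w ≈ 775.3 mm and w√2 ≈ 1096.4 mm → U0 = 775 × 1096 mm.
U1: ⌊1096/2⌋ × 775 = 548 × 775 mm
U2: ⌊775/2⌋ × 548 = 387 × 548 mm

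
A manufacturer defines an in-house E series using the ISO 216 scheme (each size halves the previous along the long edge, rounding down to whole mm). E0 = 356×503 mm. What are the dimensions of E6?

E1 = 251 × 356 mm (from E0 by 1 halving).
E2: ⌊356/2⌋ × 251 = 178 × 251 mm
E3: ⌊251/2⌋ × 178 = 125 × 178 mm
E4: ⌊178/2⌋ × 125 = 89 × 125 mm
E5: ⌊125/2⌋ × 89 = 62 × 89 mm
E6: ⌊89/2⌋ × 62 = 44 × 62 mm

44 × 62 mm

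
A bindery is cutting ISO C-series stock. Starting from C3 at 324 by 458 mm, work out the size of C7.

81 × 114 mm

C4: ⌊458/2⌋ × 324 = 229 × 324 mm
C5: ⌊324/2⌋ × 229 = 162 × 229 mm
C6: ⌊229/2⌋ × 162 = 114 × 162 mm
C7: ⌊162/2⌋ × 114 = 81 × 114 mm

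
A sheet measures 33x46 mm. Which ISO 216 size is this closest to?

Aspect ratio 46/33 ≈ 1.394 (ISO target is √2 ≈ 1.414).
In the B-series (B0 = 1000 × 1414 mm): B10 = 31 × 44 mm.
Off by 4 mm total — nearest standard size.

B10 (31 × 44 mm)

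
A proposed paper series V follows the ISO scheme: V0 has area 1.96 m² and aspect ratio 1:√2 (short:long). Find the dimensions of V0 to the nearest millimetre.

Let the short side be w mm. Then w · w√2 = 1.96 m² = 1,960,000 mm².
w² = 1,960,000/√2, so w ≈ 1177.3 mm; long side = w√2 ≈ 1664.9 mm.

1177 × 1665 mm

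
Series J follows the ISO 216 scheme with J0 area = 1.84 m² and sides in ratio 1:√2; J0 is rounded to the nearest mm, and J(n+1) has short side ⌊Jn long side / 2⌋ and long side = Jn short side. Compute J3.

403 × 570 mm

Let J0's short side be w mm. w · w√2 = 1.84 m² = 1,840,000 mm², so w ≈ 1140.6 mm and w√2 ≈ 1613.1 mm → J0 = 1141 × 1613 mm.
J1: ⌊1613/2⌋ × 1141 = 806 × 1141 mm
J2: ⌊1141/2⌋ × 806 = 570 × 806 mm
J3: ⌊806/2⌋ × 570 = 403 × 570 mm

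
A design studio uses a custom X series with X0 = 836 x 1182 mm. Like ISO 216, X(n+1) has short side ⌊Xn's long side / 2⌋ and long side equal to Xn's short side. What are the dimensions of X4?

209 × 295 mm

X1 = 591 × 836 mm (from X0 by 1 halving).
X2: ⌊836/2⌋ × 591 = 418 × 591 mm
X3: ⌊591/2⌋ × 418 = 295 × 418 mm
X4: ⌊418/2⌋ × 295 = 209 × 295 mm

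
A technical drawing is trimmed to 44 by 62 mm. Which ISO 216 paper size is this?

Aspect ratio 62/44 ≈ 1.409 — close to the ISO √2 ≈ 1.414.
In the B-series (B0 = 1000 × 1414 mm): B9 = 44 × 62 mm.

B9 (44 × 62 mm)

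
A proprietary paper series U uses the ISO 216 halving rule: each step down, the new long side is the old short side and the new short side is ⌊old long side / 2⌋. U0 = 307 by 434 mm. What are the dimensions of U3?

108 × 153 mm

U1: ⌊434/2⌋ × 307 = 217 × 307 mm
U2: ⌊307/2⌋ × 217 = 153 × 217 mm
U3: ⌊217/2⌋ × 153 = 108 × 153 mm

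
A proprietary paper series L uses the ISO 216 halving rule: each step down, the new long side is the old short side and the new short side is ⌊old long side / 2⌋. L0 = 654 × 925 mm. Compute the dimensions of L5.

L1 = 462 × 654 mm (from L0 by 1 halving).
L2: ⌊654/2⌋ × 462 = 327 × 462 mm
L3: ⌊462/2⌋ × 327 = 231 × 327 mm
L4: ⌊327/2⌋ × 231 = 163 × 231 mm
L5: ⌊231/2⌋ × 163 = 115 × 163 mm

115 × 163 mm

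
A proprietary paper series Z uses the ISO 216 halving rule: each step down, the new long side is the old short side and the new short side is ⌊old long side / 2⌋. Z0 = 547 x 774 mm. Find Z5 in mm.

96 × 136 mm

Z1 = 387 × 547 mm (from Z0 by 1 halving).
Z2: ⌊547/2⌋ × 387 = 273 × 387 mm
Z3: ⌊387/2⌋ × 273 = 193 × 273 mm
Z4: ⌊273/2⌋ × 193 = 136 × 193 mm
Z5: ⌊193/2⌋ × 136 = 96 × 136 mm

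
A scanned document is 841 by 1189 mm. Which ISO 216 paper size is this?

Aspect ratio 1189/841 ≈ 1.414 — close to the ISO √2 ≈ 1.414.
In the A-series (A0 area = 1 m²): A0 = 841 × 1189 mm.

A0 (841 × 1189 mm)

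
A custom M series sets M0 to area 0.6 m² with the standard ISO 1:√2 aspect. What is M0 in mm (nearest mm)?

Let the short side be w mm. Then w · w√2 = 0.6 m² = 600,000 mm².
w² = 600,000/√2, so w ≈ 651.4 mm; long side = w√2 ≈ 921.2 mm.

651 × 921 mm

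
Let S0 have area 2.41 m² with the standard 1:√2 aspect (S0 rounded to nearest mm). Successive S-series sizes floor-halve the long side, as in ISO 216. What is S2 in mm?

652 × 923 mm

Let S0's short side be w mm. w · w√2 = 2.41 m² = 2,410,000 mm², so w ≈ 1305.4 mm and w√2 ≈ 1846.1 mm → S0 = 1305 × 1846 mm.
S1: ⌊1846/2⌋ × 1305 = 923 × 1305 mm
S2: ⌊1305/2⌋ × 923 = 652 × 923 mm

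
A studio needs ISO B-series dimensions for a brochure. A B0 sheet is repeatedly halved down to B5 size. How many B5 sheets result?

Each ISO step halves the sheet: 1 × B0 → 2 × B1 → 4 × B2 → 8 × B3 → …
From B0 to B5 is 5 halving steps: 2^5 = 32.

32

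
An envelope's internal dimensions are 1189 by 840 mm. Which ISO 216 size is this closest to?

Aspect ratio 1189/840 ≈ 1.415 — close to the ISO √2 ≈ 1.414.
In the A-series (A0 area = 1 m²): A0 = 841 × 1189 mm.
Off by 1 mm total — nearest standard size.

A0 (841 × 1189 mm)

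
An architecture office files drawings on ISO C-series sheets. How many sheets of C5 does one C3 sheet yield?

4

Each ISO step halves the sheet: 1 × C3 → 2 × C4 → 4 × C5
From C3 to C5 is 2 halving steps: 2^2 = 4.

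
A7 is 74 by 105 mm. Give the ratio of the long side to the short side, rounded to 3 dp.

1.419

105 / 74 = 1.419
ISO 216 targets √2 ≈ 1.414; the +0.005 deviation is from mm rounding.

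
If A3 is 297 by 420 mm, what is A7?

A4: ⌊420/2⌋ × 297 = 210 × 297 mm
A5: ⌊297/2⌋ × 210 = 148 × 210 mm
A6: ⌊210/2⌋ × 148 = 105 × 148 mm
A7: ⌊148/2⌋ × 105 = 74 × 105 mm

74 × 105 mm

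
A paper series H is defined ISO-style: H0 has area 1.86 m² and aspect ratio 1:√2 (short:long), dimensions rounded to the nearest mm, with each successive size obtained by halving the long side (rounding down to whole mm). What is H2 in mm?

Let H0's short side be w mm. w · w√2 = 1.86 m² = 1,860,000 mm², so w ≈ 1146.8 mm and w√2 ≈ 1621.9 mm → H0 = 1147 × 1622 mm.
H1: ⌊1622/2⌋ × 1147 = 811 × 1147 mm
H2: ⌊1147/2⌋ × 811 = 573 × 811 mm

573 × 811 mm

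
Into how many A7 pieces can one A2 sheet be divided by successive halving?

Each ISO step halves the sheet: 1 × A2 → 2 × A3 → 4 × A4 → 8 × A5 → …
From A2 to A7 is 5 halving steps: 2^5 = 32.

32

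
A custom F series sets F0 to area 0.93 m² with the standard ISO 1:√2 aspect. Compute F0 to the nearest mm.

811 × 1147 mm

Let the short side be w mm. Then w · w√2 = 0.93 m² = 930,000 mm².
w² = 930,000/√2, so w ≈ 810.9 mm; long side = w√2 ≈ 1146.8 mm.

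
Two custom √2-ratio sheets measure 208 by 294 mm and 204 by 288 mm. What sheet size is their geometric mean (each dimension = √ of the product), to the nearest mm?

206 × 291 mm

Short side: √(208 · 204) = √42432 ≈ 206.0 → 206 mm
Long side: √(294 · 288) = √84672 ≈ 291.0 → 291 mm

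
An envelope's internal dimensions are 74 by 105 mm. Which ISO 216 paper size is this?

Aspect ratio 105/74 ≈ 1.419 — close to the ISO √2 ≈ 1.414.
In the A-series (A0 area = 1 m²): A7 = 74 × 105 mm.

A7 (74 × 105 mm)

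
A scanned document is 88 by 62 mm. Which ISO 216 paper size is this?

B8 (62 × 88 mm)

Aspect ratio 88/62 ≈ 1.419 — close to the ISO √2 ≈ 1.414.
In the B-series (B0 = 1000 × 1414 mm): B8 = 62 × 88 mm.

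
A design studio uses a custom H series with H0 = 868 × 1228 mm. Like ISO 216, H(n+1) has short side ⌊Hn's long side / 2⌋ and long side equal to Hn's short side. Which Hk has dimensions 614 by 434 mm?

H2

H0: 868 × 1228 mm
H1: 614 × 868 mm
H2: 434 × 614 mm
H3: 307 × 434 mm
→ matches H2.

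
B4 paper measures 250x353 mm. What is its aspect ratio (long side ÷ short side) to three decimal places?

353 / 250 = 1.412
ISO 216 targets √2 ≈ 1.414; the -0.002 deviation is from mm rounding.

1.412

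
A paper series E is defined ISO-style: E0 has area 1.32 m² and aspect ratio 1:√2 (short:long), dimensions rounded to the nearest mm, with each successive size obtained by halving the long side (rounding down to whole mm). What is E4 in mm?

Let E0's short side be w mm. w · w√2 = 1.32 m² = 1,320,000 mm², so w ≈ 966.1 mm and w√2 ≈ 1366.3 mm → E0 = 966 × 1366 mm.
E1: ⌊1366/2⌋ × 966 = 683 × 966 mm
E2: ⌊966/2⌋ × 683 = 483 × 683 mm
E3: ⌊683/2⌋ × 483 = 341 × 483 mm
E4: ⌊483/2⌋ × 341 = 241 × 341 mm

241 × 341 mm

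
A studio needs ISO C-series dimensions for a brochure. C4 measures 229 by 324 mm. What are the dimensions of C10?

28 × 40 mm

C5: ⌊324/2⌋ × 229 = 162 × 229 mm
C6: ⌊229/2⌋ × 162 = 114 × 162 mm
C7: ⌊162/2⌋ × 114 = 81 × 114 mm
C8: ⌊114/2⌋ × 81 = 57 × 81 mm
C9: ⌊81/2⌋ × 57 = 40 × 57 mm
C10: ⌊57/2⌋ × 40 = 28 × 40 mm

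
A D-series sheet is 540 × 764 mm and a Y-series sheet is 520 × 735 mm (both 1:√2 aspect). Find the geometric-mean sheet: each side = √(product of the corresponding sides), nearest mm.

530 × 749 mm

Short side: √(540 · 520) = √280800 ≈ 529.9 → 530 mm
Long side: √(764 · 735) = √561540 ≈ 749.4 → 749 mm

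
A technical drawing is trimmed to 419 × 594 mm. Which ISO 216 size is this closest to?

Aspect ratio 594/419 ≈ 1.418 — close to the ISO √2 ≈ 1.414.
In the A-series (A0 area = 1 m²): A2 = 420 × 594 mm.
Off by 1 mm total — nearest standard size.

A2 (420 × 594 mm)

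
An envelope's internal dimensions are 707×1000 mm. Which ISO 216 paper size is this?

B1 (707 × 1000 mm)

Aspect ratio 1000/707 ≈ 1.414 — close to the ISO √2 ≈ 1.414.
In the B-series (B0 = 1000 × 1414 mm): B1 = 707 × 1000 mm.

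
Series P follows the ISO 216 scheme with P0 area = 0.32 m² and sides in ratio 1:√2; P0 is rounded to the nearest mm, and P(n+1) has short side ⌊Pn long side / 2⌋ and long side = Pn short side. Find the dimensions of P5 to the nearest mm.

Let P0's short side be w mm. w · w√2 = 0.32 m² = 320,000 mm², so w ≈ 475.7 mm and w√2 ≈ 672.7 mm → P0 = 476 × 673 mm.
P1: ⌊673/2⌋ × 476 = 336 × 476 mm
P2: ⌊476/2⌋ × 336 = 238 × 336 mm
P3: ⌊336/2⌋ × 238 = 168 × 238 mm
P4: ⌊238/2⌋ × 168 = 119 × 168 mm
P5: ⌊168/2⌋ × 119 = 84 × 119 mm

84 × 119 mm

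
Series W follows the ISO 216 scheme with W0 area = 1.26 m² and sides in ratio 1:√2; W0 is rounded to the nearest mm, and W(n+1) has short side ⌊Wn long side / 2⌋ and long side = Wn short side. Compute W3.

333 × 472 mm

Let W0's short side be w mm. w · w√2 = 1.26 m² = 1,260,000 mm², so w ≈ 943.9 mm and w√2 ≈ 1334.9 mm → W0 = 944 × 1335 mm.
W1: ⌊1335/2⌋ × 944 = 667 × 944 mm
W2: ⌊944/2⌋ × 667 = 472 × 667 mm
W3: ⌊667/2⌋ × 472 = 333 × 472 mm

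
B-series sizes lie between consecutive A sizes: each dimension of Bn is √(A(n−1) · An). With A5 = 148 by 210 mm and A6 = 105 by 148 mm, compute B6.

Short side: √(148 · 105) = √15540 ≈ 124.7 → 125 mm
Long side: √(210 · 148) = √31080 ≈ 176.3 → 176 mm

125 × 176 mm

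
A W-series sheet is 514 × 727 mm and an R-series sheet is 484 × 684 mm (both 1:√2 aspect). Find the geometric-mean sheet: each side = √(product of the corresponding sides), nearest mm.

499 × 705 mm

Short side: √(514 · 484) = √248776 ≈ 498.8 → 499 mm
Long side: √(727 · 684) = √497268 ≈ 705.2 → 705 mm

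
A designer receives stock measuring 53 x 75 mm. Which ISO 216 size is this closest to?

Aspect ratio 75/53 ≈ 1.415 — close to the ISO √2 ≈ 1.414.
In the A-series (A0 area = 1 m²): A8 = 52 × 74 mm.
Off by 2 mm total — nearest standard size.

A8 (52 × 74 mm)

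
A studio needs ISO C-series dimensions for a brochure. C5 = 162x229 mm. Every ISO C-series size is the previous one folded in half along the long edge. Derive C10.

C6: ⌊229/2⌋ × 162 = 114 × 162 mm
C7: ⌊162/2⌋ × 114 = 81 × 114 mm
C8: ⌊114/2⌋ × 81 = 57 × 81 mm
C9: ⌊81/2⌋ × 57 = 40 × 57 mm
C10: ⌊57/2⌋ × 40 = 28 × 40 mm

28 × 40 mm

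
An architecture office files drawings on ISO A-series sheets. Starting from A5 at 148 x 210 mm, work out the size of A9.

37 × 52 mm

A6: ⌊210/2⌋ × 148 = 105 × 148 mm
A7: ⌊148/2⌋ × 105 = 74 × 105 mm
A8: ⌊105/2⌋ × 74 = 52 × 74 mm
A9: ⌊74/2⌋ × 52 = 37 × 52 mm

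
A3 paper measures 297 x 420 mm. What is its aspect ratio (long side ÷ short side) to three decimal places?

1.414

420 / 297 = 1.414
Matches √2 ≈ 1.414 — the ISO 216 defining ratio.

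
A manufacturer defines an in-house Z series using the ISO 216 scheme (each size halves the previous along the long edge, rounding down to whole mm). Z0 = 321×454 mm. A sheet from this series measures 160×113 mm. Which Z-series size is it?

Z0: 321 × 454 mm
Z1: 227 × 321 mm
Z2: 160 × 227 mm
Z3: 113 × 160 mm
Z4: 80 × 113 mm
→ matches Z3.

Z3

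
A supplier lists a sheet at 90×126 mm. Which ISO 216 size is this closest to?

Aspect ratio 126/90 ≈ 1.400 — close to the ISO √2 ≈ 1.414.
In the B-series (B0 = 1000 × 1414 mm): B7 = 88 × 125 mm.
Off by 3 mm total — nearest standard size.

B7 (88 × 125 mm)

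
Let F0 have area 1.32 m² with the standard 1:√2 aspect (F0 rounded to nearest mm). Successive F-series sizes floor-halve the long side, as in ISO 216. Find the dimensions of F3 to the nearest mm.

Let F0's short side be w mm. w · w√2 = 1.32 m² = 1,320,000 mm², so w ≈ 966.1 mm and w√2 ≈ 1366.3 mm → F0 = 966 × 1366 mm.
F1: ⌊1366/2⌋ × 966 = 683 × 966 mm
F2: ⌊966/2⌋ × 683 = 483 × 683 mm
F3: ⌊683/2⌋ × 483 = 341 × 483 mm

341 × 483 mm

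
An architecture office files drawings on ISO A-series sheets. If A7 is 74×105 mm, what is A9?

37 × 52 mm

A8: ⌊105/2⌋ × 74 = 52 × 74 mm
A9: ⌊74/2⌋ × 52 = 37 × 52 mm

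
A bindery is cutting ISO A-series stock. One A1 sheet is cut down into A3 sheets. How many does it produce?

A1 = 594 × 841 mm; A3 = 297 × 420 mm.
Each halving step doubles the count; 2 steps from A1 to A3.
2^2 = 4.

4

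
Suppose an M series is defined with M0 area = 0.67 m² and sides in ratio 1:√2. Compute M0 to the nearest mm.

688 × 973 mm

Let the short side be w mm. Then w · w√2 = 0.67 m² = 670,000 mm².
w² = 670,000/√2, so w ≈ 688.3 mm; long side = w√2 ≈ 973.4 mm.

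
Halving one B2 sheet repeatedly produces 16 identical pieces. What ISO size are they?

B6

16 = 2^4, so 4 halving steps.
B2 → B3 → … → B6 after 4 steps.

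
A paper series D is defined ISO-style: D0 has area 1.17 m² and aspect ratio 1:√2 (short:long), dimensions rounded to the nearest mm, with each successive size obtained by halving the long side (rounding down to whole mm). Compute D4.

Let D0's short side be w mm. w · w√2 = 1.17 m² = 1,170,000 mm², so w ≈ 909.6 mm and w√2 ≈ 1286.3 mm → D0 = 910 × 1286 mm.
D1: ⌊1286/2⌋ × 910 = 643 × 910 mm
D2: ⌊910/2⌋ × 643 = 455 × 643 mm
D3: ⌊643/2⌋ × 455 = 321 × 455 mm
D4: ⌊455/2⌋ × 321 = 227 × 321 mm

227 × 321 mm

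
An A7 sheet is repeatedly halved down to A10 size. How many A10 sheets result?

Each ISO step halves the sheet: 1 × A7 → 2 × A8 → 4 × A9 → 8 × A10
From A7 to A10 is 3 halving steps: 2^3 = 8.

8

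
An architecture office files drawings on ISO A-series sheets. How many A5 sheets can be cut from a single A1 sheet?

16

A1 = 594 × 841 mm; A5 = 148 × 210 mm.
Each halving step doubles the count; 4 steps from A1 to A5.
2^4 = 16.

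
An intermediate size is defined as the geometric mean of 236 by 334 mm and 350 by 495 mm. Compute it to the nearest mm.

287 × 407 mm

Short side: √(236 · 350) = √82600 ≈ 287.4 → 287 mm
Long side: √(334 · 495) = √165330 ≈ 406.6 → 407 mm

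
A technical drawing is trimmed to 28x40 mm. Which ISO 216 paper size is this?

C10 (28 × 40 mm)

Aspect ratio 40/28 ≈ 1.429 — close to the ISO √2 ≈ 1.414.
In the C-series (envelope sizes, between A and B): C10 = 28 × 40 mm.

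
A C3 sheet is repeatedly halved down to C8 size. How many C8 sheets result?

32

Each ISO step halves the sheet: 1 × C3 → 2 × C4 → 4 × C5 → 8 × C6 → …
From C3 to C8 is 5 halving steps: 2^5 = 32.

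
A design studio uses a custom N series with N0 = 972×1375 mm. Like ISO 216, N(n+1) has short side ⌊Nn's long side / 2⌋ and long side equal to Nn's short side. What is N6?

N1: ⌊1375/2⌋ × 972 = 687 × 972 mm
N2: ⌊972/2⌋ × 687 = 486 × 687 mm
N3: ⌊687/2⌋ × 486 = 343 × 486 mm
N4: ⌊486/2⌋ × 343 = 243 × 343 mm
N5: ⌊343/2⌋ × 243 = 171 × 243 mm
N6: ⌊243/2⌋ × 171 = 121 × 171 mm

121 × 171 mm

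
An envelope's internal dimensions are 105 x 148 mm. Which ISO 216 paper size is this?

A6 (105 × 148 mm)

Aspect ratio 148/105 ≈ 1.410 — close to the ISO √2 ≈ 1.414.
In the A-series (A0 area = 1 m²): A6 = 105 × 148 mm.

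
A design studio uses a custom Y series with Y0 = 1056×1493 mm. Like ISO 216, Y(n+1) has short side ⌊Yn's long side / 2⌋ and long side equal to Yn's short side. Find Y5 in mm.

Y1 = 746 × 1056 mm (from Y0 by 1 halving).
Y2: ⌊1056/2⌋ × 746 = 528 × 746 mm
Y3: ⌊746/2⌋ × 528 = 373 × 528 mm
Y4: ⌊528/2⌋ × 373 = 264 × 373 mm
Y5: ⌊373/2⌋ × 264 = 186 × 264 mm

186 × 264 mm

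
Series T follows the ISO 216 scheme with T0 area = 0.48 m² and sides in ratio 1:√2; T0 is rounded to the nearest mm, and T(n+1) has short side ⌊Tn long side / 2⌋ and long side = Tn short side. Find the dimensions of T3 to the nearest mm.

Let T0's short side be w mm. w · w√2 = 0.48 m² = 480,000 mm², so w ≈ 582.6 mm and w√2 ≈ 823.9 mm → T0 = 583 × 824 mm.
T1: ⌊824/2⌋ × 583 = 412 × 583 mm
T2: ⌊583/2⌋ × 412 = 291 × 412 mm
T3: ⌊412/2⌋ × 291 = 206 × 291 mm

206 × 291 mm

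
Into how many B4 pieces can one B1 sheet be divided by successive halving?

8

B1 = 707 × 1000 mm; B4 = 250 × 353 mm.
Each halving step doubles the count; 3 steps from B1 to B4.
2^3 = 8.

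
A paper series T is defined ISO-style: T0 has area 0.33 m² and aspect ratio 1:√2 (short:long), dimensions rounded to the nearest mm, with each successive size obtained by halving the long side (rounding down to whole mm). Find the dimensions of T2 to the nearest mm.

Let T0's short side be w mm. w · w√2 = 0.33 m² = 330,000 mm², so w ≈ 483.1 mm and w√2 ≈ 683.1 mm → T0 = 483 × 683 mm.
T1: ⌊683/2⌋ × 483 = 341 × 483 mm
T2: ⌊483/2⌋ × 341 = 241 × 341 mm

241 × 341 mm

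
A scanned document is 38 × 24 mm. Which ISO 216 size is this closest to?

A10 (26 × 37 mm)

Aspect ratio 38/24 ≈ 1.583 (ISO target is √2 ≈ 1.414).
In the A-series (A0 area = 1 m²): A10 = 26 × 37 mm.
Off by 3 mm total — nearest standard size.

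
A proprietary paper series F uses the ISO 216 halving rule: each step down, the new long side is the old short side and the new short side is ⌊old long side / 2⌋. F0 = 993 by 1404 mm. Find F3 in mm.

351 × 496 mm

F1: ⌊1404/2⌋ × 993 = 702 × 993 mm
F2: ⌊993/2⌋ × 702 = 496 × 702 mm
F3: ⌊702/2⌋ × 496 = 351 × 496 mm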